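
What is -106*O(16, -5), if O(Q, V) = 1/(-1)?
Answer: 106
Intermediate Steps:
O(Q, V) = -1
-106*O(16, -5) = -106*(-1) = 106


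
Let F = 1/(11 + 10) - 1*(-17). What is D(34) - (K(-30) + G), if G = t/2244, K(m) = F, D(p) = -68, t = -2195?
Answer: -1320563/15708 ≈ -84.069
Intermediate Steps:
F = 358/21 (F = 1/21 + 17 = 358/21 ≈ 17.048)
K(m) = 358/21
G = -2195/2244 ≈ -0.97816
D(34) - (K(-30) + G) = -68 - (358/21 - 2195/2244) = -68 - 1*252419/15708 = -68 - 252419/15708 = -1320563/15708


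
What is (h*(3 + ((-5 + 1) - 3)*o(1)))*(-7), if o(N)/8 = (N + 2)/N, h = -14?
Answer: -16170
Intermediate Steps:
o(N) = 8*(2 + N)/N (o(N) = 8*((N + 2)/N) = 8*((2 + N)/N) = 8*(2 + N)/N)
(h*(3 + ((-5 + 1) - 3)*o(1)))*(-7) = -14*(3 + ((-5 + 1) - 3)*(8 + 16/1))*(-7) = -14*(3 + (-4 - 3)*(8 + 16*1))*(-7) = -14*(3 - 7*(8 + 16))*(-7) = -14*(3 - 7*24)*(-7) = -14*(3 - 168)*(-7) = -14*(-165)*(-7) = 2310*(-7) = -16170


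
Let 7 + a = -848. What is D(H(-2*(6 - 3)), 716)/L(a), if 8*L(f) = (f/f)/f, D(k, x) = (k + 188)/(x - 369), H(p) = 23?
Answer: -1443240/347 ≈ -4159.2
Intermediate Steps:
D(k, x) = (188 + k)/(-369 + x)
a = -855 (a = -7 - 848 = -855)
L(f) = 1/(8*f) (L(f) = ((f/f)/f)/8 = (1/f)/8 = 1/(8*f))
D(H(-2*(6 - 3)), 716)/L(a) = ((188 + 23)/(-369 + 716))/(((⅛)/(-855))) = (211/347)/(((⅛)*(-1/855))) = ((1/347)*211)/(-1/6840) = (211/347)*(-6840) = -1443240/347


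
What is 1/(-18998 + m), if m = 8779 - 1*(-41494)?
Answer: 1/31275 ≈ 3.1974e-5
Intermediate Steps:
m = 50273 (m = 8779 + 41494 = 50273)
1/(-18998 + m) = 1/(-18998 + 50273) = 1/31275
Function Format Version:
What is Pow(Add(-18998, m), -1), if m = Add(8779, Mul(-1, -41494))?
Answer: Rational(1, 31275) ≈ 3.1974e-5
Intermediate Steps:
m = 50273 (m = Add(8779, 41494) = 50273)
Pow(Add(-18998, m), -1) = Pow(Add(-18998, 50273), -1) = Pow(31275, -1) = Rational(1, 31275)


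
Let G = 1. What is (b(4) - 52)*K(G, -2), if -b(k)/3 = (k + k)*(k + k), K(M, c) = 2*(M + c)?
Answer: 488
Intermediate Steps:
K(M, c) = 2*M + 2*c
b(k) = -12*k² (b(k) = -3*(k + k)*(k + k) = -3*2*k*2*k = -12*k²)
(b(4) - 52)*K(G, -2) = (-12*4² - 52)*(2*1 + 2*(-2)) = (-12*16 - 52)*(2 - 4) = (-192 - 52)*(-2) = -244*(-2) = 488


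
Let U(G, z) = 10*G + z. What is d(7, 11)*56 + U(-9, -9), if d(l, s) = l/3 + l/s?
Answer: 2221/33 ≈ 67.303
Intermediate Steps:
U(G, z) = z + 10*G
d(l, s) = l/3 + l/s (d(l, s) = l*(⅓) + l/s = l/3 + l/s)
d(7, 11)*56 + U(-9, -9) = ((⅓)*7 + 7/11)*56 + (-9 + 10*(-9)) = (7/3 + 7*(1/11))*56 + (-9 - 90) = (7/3 + 7/11)*56 - 99 = (98/33)*56 - 99 = 5488/33 - 99 = 2221/33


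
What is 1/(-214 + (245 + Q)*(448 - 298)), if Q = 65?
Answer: 1/46286 ≈ 2.1605e-5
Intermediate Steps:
1/(-214 + (245 + Q)*(448 - 298)) = 1/(-214 + (245 + 65)*(448 - 298)) = 1/(-214 + 310*150) = 1/(-214 + 46500) = 1/46286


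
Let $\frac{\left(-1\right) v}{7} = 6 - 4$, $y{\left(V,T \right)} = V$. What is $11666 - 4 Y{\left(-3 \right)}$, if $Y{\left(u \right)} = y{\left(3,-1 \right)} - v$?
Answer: $11598$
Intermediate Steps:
$v = -14$ ($v = - 7 \left(6 - 4\right) = \left(-7\right) 2 = -14$)
$Y{\left(u \right)} = 17$ ($Y{\left(u \right)} = 3 - -14 = 3 + 14 = 17$)
$11666 - 4 Y{\left(-3 \right)} = 11666 - 68 = 11598$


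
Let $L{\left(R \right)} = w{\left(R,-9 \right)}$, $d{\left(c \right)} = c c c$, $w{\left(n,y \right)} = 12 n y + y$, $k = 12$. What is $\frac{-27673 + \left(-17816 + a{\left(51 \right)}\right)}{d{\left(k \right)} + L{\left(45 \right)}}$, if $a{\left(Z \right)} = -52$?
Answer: $\frac{45541}{3141} \approx 14.499$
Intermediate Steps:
$w{\left(n,y \right)} = y + 12 n y$ ($w{\left(n,y \right)} = 12 n y + y = y + 12 n y$)
$d{\left(c \right)} = c^{3}$ ($d{\left(c \right)} = c^{2} c = c^{3}$)
$L{\left(R \right)} = -9 - 108 R$ ($L{\left(R \right)} = - 9 \left(1 + 12 R\right) = -9 - 108 R$)
$\frac{-27673 + \left(-17816 + a{\left(51 \right)}\right)}{d{\left(k \right)} + L{\left(45 \right)}} = \frac{-27673 - 17868}{12^{3} - 4869} = \frac{-27673 - 17868}{1728 - 4869} = - \frac{45541}{1728 - 4869} = - \frac{45541}{-3141} = \left(-45541\right) \left(- \frac{1}{3141}\right) = \frac{45541}{3141}$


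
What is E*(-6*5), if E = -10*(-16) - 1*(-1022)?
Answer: -35460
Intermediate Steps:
E = 1182 (E = 160 + 1022 = 1182)
E*(-6*5) = 1182*(-6*5) = 1182*(-30) = -35460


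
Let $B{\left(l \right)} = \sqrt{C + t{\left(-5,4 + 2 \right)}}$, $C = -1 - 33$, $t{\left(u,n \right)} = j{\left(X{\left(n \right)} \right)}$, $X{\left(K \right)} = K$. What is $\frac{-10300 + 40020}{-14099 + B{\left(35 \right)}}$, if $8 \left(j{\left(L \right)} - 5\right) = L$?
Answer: $- \frac{1676089120}{795127317} - \frac{59440 i \sqrt{113}}{795127317} \approx -2.108 - 0.00079466 i$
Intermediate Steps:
$j{\left(L \right)} = 5 + \frac{L}{8}$
$t{\left(u,n \right)} = 5 + \frac{n}{8}$
$C = -34$
$B{\left(l \right)} = \frac{i \sqrt{113}}{2}$ ($B{\left(l \right)} = \sqrt{-34 + \left(5 + \frac{4 + 2}{8}\right)} = \sqrt{-34 + \left(5 + \frac{1}{8} \cdot 6\right)} = \sqrt{-34 + \left(5 + \frac{3}{4}\right)} = \sqrt{-34 + \frac{23}{4}} = \sqrt{- \frac{113}{4}} = \frac{i \sqrt{113}}{2}$)
$\frac{-10300 + 40020}{-14099 + B{\left(35 \right)}} = \frac{-10300 + 40020}{-14099 + \frac{i \sqrt{113}}{2}} = \frac{29720}{-14099 + \frac{i \sqrt{113}}{2}}$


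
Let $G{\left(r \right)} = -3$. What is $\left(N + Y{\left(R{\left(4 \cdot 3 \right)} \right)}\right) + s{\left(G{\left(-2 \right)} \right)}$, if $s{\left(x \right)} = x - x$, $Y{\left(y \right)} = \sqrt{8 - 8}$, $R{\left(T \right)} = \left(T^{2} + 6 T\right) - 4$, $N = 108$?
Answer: $108$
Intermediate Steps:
$R{\left(T \right)} = -4 + T^{2} + 6 T$
$Y{\left(y \right)} = 0$ ($Y{\left(y \right)} = \sqrt{0} = 0$)
$s{\left(x \right)} = 0$
$\left(N + Y{\left(R{\left(4 \cdot 3 \right)} \right)}\right) + s{\left(G{\left(-2 \right)} \right)} = \left(108 + 0\right) + 0 = 108 + 0 = 108$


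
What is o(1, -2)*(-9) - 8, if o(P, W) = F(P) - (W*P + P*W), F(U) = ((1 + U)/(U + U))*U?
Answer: -53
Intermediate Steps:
F(U) = 1/2 + U/2 (F(U) = ((1 + U)/((2*U)))*U = ((1 + U)*(1/(2*U)))*U = ((1 + U)/(2*U))*U = 1/2 + U/2)
o(P, W) = 1/2 + P/2 - 2*P*W (o(P, W) = (1/2 + P/2) - (W*P + P*W) = (1/2 + P/2) - (P*W + P*W) = (1/2 + P/2) - 2*P*W = 1/2 + P/2 - 2*P*W)
o(1, -2)*(-9) - 8 = (1/2 + (1/2)*1 - 2*1*(-2))*(-9) - 8 = (1/2 + 1/2 + 4)*(-9) - 8 = 5*(-9) - 8 = -45 - 8 = -53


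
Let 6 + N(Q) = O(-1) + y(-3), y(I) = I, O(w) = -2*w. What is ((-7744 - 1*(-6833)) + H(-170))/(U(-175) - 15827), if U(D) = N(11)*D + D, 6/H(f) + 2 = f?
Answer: 78349/1270822 ≈ 0.061652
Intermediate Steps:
N(Q) = -7 (N(Q) = -6 + (-2*(-1) - 3) = -6 + (2 - 3) = -6 - 1 = -7)
H(f) = 6/(-2 + f)
U(D) = -6*D (U(D) = -7*D + D = -6*D)
((-7744 - 1*(-6833)) + H(-170))/(U(-175) - 15827) = ((-7744 - 1*(-6833)) + 6/(-2 - 170))/(-6*(-175) - 15827) = ((-7744 + 6833) + 6/(-172))/(1050 - 15827) = (-911 + 6*(-1/172))/(-14777) = (-911 - 3/86)*(-1/14777) = -78349/86*(-1/14777) = 78349/1270822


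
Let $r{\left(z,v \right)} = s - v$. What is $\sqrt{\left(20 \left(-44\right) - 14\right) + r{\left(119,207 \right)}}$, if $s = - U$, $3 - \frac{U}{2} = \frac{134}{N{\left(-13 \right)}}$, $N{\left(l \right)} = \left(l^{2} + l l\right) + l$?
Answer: $\frac{i \sqrt{4673591}}{65} \approx 33.259 i$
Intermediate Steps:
$N{\left(l \right)} = l + 2 l^{2}$ ($N{\left(l \right)} = \left(l^{2} + l^{2}\right) + l = 2 l^{2} + l = l + 2 l^{2}$)
$U = \frac{1682}{325}$ ($U = 6 - 2 \frac{134}{\left(-13\right) \left(1 + 2 \left(-13\right)\right)} = 6 - 2 \frac{134}{\left(-13\right) \left(1 - 26\right)} = 6 - 2 \frac{134}{\left(-13\right) \left(-25\right)} = 6 - 2 \cdot \frac{134}{325} = 6 - 2 \cdot 134 \cdot \frac{1}{325} = 6 - \frac{268}{325} = \frac{1682}{325} \approx 5.1754$)
$s = - \frac{1682}{325}$ ($s = \left(-1\right) \frac{1682}{325} = - \frac{1682}{325} \approx -5.1754$)
$r{\left(z,v \right)} = - \frac{1682}{325} - v$
$\sqrt{\left(20 \left(-44\right) - 14\right) + r{\left(119,207 \right)}} = \sqrt{\left(20 \left(-44\right) - 14\right) - \frac{68957}{325}} = \sqrt{\left(-880 - 14\right) - \frac{68957}{325}} = \sqrt{-894 - \frac{68957}{325}} = \sqrt{- \frac{359507}{325}} = \frac{i \sqrt{4673591}}{65}$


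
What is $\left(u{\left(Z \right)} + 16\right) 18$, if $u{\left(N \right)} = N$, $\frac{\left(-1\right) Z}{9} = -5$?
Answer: $1098$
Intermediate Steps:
$Z = 45$ ($Z = \left(-9\right) \left(-5\right) = 45$)
$\left(u{\left(Z \right)} + 16\right) 18 = \left(45 + 16\right) 18 = 61 \cdot 18 = 1098$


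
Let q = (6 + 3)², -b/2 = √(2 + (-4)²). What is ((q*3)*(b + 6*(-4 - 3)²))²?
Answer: 5108210892 - 208324872*√2 ≈ 4.8136e+9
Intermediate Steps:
b = -6*√2 (b = -2*√(2 + (-4)²) = -2*√(2 + 16) = -6*√2 ≈ -8.4853)
q = 81 (q = 9² = 81)
((q*3)*(b + 6*(-4 - 3)²))² = ((81*3)*(-6*√2 + 6*(-4 - 3)²))² = (243*(-6*√2 + 6*(-7)²))² = (243*(-6*√2 + 6*49))² = (243*(-6*√2 + 294))² = (243*(294 - 6*√2))² = (71442 - 1458*√2)²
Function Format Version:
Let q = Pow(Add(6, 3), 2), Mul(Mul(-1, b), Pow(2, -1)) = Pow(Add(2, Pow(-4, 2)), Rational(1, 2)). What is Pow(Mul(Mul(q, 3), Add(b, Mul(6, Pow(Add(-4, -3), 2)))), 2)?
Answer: Add(5108210892, Mul(-208324872, Pow(2, Rational(1, 2)))) ≈ 4.8136e+9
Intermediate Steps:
b = Mul(-6, Pow(2, Rational(1, 2))) (b = Mul(-2, Pow(Add(2, Pow(-4, 2)), Rational(1, 2))) = Mul(-2, Pow(Add(2, 16), Rational(1, 2))) = Mul(-2, Pow(18, Rational(1, 2))) = Mul(-2, Mul(3, Pow(2, Rational(1, 2)))) = Mul(-6, Pow(2, Rational(1, 2))) ≈ -8.4853)
q = 81 (q = Pow(9, 2) = 81)
Pow(Mul(Mul(q, 3), Add(b, Mul(6, Pow(Add(-4, -3), 2)))), 2) = Pow(Mul(Mul(81, 3), Add(Mul(-6, Pow(2, Rational(1, 2))), Mul(6, Pow(Add(-4, -3), 2)))), 2) = Pow(Mul(243, Add(Mul(-6, Pow(2, Rational(1, 2))), Mul(6, Pow(-7, 2)))), 2) = Pow(Mul(243, Add(Mul(-6, Pow(2, Rational(1, 2))), Mul(6, 49))), 2) = Pow(Mul(243, Add(Mul(-6, Pow(2, Rational(1, 2))), 294)), 2) = Pow(Mul(243, Add(294, Mul(-6, Pow(2, Rational(1, 2))))), 2) = Pow(Add(71442, Mul(-1458, Pow(2, Rational(1, 2)))), 2)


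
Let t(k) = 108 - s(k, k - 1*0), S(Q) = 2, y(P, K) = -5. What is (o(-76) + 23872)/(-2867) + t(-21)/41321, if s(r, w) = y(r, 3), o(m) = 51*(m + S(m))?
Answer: -830145487/118467307 ≈ -7.0074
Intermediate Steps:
o(m) = 102 + 51*m (o(m) = 51*(m + 2) = 51*(2 + m) = 102 + 51*m)
s(r, w) = -5
t(k) = 113 (t(k) = 108 - 1*(-5) = 108 + 5 = 113)
(o(-76) + 23872)/(-2867) + t(-21)/41321 = ((102 + 51*(-76)) + 23872)/(-2867) + 113/41321 = ((102 - 3876) + 23872)*(-1/2867) + 113*(1/41321) = (-3774 + 23872)*(-1/2867) + 113/41321 = 20098*(-1/2867) + 113/41321 = -20098/2867 + 113/41321 = -830145487/118467307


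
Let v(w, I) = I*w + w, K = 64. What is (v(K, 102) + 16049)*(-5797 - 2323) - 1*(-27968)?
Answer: -183816952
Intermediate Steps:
v(w, I) = w + I*w
(v(K, 102) + 16049)*(-5797 - 2323) - 1*(-27968) = (64*(1 + 102) + 16049)*(-5797 - 2323) - 1*(-27968) = (64*103 + 16049)*(-8120) + 27968 = (6592 + 16049)*(-8120) + 27968 = 22641*(-8120) + 27968 = -183844920 + 27968 = -183816952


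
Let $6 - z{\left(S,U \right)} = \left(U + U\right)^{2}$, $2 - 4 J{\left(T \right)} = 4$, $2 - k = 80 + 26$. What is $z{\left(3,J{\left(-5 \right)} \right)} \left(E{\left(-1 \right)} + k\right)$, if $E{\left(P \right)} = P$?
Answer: $-525$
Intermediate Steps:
$k = -104$ ($k = 2 - \left(80 + 26\right) = 2 - 106 = -104$)
$J{\left(T \right)} = - \frac{1}{2}$ ($J{\left(T \right)} = \frac{1}{2} - 1 = - \frac{1}{2}$)
$z{\left(S,U \right)} = 6 - 4 U^{2}$ ($z{\left(S,U \right)} = 6 - \left(U + U\right)^{2} = 6 - \left(2 U\right)^{2} = 6 - 4 U^{2}$)
$z{\left(3,J{\left(-5 \right)} \right)} \left(E{\left(-1 \right)} + k\right) = \left(6 - 4 \left(- \frac{1}{2}\right)^{2}\right) \left(-1 - 104\right) = \left(6 - 1\right) \left(-105\right) = 5 \left(-105\right) = -525$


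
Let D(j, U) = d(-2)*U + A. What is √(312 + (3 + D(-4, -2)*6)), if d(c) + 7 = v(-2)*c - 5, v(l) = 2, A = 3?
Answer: 5*√21 ≈ 22.913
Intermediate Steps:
d(c) = -12 + 2*c (d(c) = -7 + (2*c - 5) = -7 + (-5 + 2*c) = -12 + 2*c)
D(j, U) = 3 - 16*U (D(j, U) = (-12 + 2*(-2))*U + 3 = (-12 - 4)*U + 3 = -16*U + 3 = 3 - 16*U)
√(312 + (3 + D(-4, -2)*6)) = √(312 + (3 + (3 - 16*(-2))*6)) = √(312 + (3 + (3 + 32)*6)) = √(312 + (3 + 35*6)) = √(312 + (3 + 210)) = √(312 + 213) = √525 = 5*√21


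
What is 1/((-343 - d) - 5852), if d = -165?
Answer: -1/6030 ≈ -0.00016584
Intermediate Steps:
1/((-343 - d) - 5852) = 1/((-343 - 1*(-165)) - 5852) = 1/((-343 + 165) - 5852) = 1/(-178 - 5852) = 1/(-6030) = -1/6030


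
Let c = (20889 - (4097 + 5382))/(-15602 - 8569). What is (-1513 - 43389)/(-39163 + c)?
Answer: 155046606/135231469 ≈ 1.1465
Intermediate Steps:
c = -1630/3453 (c = (20889 - 1*9479)/(-24171) = (20889 - 9479)*(-1/24171) = 11410*(-1/24171) = -1630/3453 ≈ -0.47205)
(-1513 - 43389)/(-39163 + c) = (-1513 - 43389)/(-39163 - 1630/3453) = -44902/(-135231469/3453) = -44902*(-3453/135231469) = 155046606/135231469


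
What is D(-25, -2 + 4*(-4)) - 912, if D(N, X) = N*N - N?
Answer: -262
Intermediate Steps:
D(N, X) = N² - N
D(-25, -2 + 4*(-4)) - 912 = -25*(-1 - 25) - 912 = -25*(-26) - 912 = 650 - 912 = -262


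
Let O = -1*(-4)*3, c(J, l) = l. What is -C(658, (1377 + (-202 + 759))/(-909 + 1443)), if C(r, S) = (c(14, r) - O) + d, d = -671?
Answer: 25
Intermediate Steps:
O = 12 (O = 4*3 = 12)
C(r, S) = -683 + r (C(r, S) = (r - 1*12) - 671 = (r - 12) - 671 = (-12 + r) - 671 = -683 + r)
-C(658, (1377 + (-202 + 759))/(-909 + 1443)) = -(-683 + 658) = -1*(-25) = 25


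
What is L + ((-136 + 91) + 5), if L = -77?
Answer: -117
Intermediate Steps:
L + ((-136 + 91) + 5) = -77 + ((-136 + 91) + 5) = -77 + (-45 + 5) = -77 - 40 = -117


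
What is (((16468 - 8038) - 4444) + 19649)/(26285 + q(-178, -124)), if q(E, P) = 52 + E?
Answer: 23635/26159 ≈ 0.90351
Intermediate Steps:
(((16468 - 8038) - 4444) + 19649)/(26285 + q(-178, -124)) = (((16468 - 8038) - 4444) + 19649)/(26285 + (52 - 178)) = ((8430 - 4444) + 19649)/(26285 - 126) = (3986 + 19649)/26159 = 23635*(1/26159) = 23635/26159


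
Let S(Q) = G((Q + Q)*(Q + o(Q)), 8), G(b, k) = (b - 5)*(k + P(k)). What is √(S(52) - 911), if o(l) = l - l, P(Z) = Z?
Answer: √85537 ≈ 292.47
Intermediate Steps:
o(l) = 0
G(b, k) = 2*k*(-5 + b) (G(b, k) = (b - 5)*(k + k) = (-5 + b)*(2*k) = 2*k*(-5 + b))
S(Q) = -80 + 32*Q² (S(Q) = 2*8*(-5 + (Q + Q)*(Q + 0)) = 2*8*(-5 + (2*Q)*Q) = 2*8*(-5 + 2*Q²) = -80 + 32*Q²)
√(S(52) - 911) = √((-80 + 32*52²) - 911) = √((-80 + 32*2704) - 911) = √((-80 + 86528) - 911) = √(86448 - 911) = √85537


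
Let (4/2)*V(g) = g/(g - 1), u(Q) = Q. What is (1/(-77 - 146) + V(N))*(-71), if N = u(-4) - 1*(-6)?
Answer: -15762/223 ≈ -70.682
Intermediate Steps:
N = 2 (N = -4 - 1*(-6) = -4 + 6 = 2)
V(g) = g/(2*(-1 + g)) (V(g) = (g/(g - 1))/2 = (g/(-1 + g))/2 = g/(2*(-1 + g)))
(1/(-77 - 146) + V(N))*(-71) = (1/(-77 - 146) + (½)*2/(-1 + 2))*(-71) = (1/(-223) + (½)*2/1)*(-71) = (-1/223 + (½)*2*1)*(-71) = (-1/223 + 1)*(-71) = (222/223)*(-71) = -15762/223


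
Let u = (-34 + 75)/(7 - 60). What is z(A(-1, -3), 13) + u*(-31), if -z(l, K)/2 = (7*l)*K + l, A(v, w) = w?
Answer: 30527/53 ≈ 575.98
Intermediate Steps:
u = -41/53 (u = 41/(-53) = 41*(-1/53) = -41/53 ≈ -0.77359)
z(l, K) = -2*l - 14*K*l (z(l, K) = -2*((7*l)*K + l) = -2*(7*K*l + l) = -2*(l + 7*K*l) = -2*l - 14*K*l)
z(A(-1, -3), 13) + u*(-31) = -2*(-3)*(1 + 7*13) - 41/53*(-31) = -2*(-3)*(1 + 91) + 1271/53 = -2*(-3)*92 + 1271/53 = 552 + 1271/53 = 30527/53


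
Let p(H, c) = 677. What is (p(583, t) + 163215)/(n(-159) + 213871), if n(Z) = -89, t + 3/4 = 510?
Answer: 81946/106891 ≈ 0.76663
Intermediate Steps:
t = 2037/4 (t = -¾ + 510 = 2037/4 ≈ 509.25)
(p(583, t) + 163215)/(n(-159) + 213871) = (677 + 163215)/(-89 + 213871) = 163892/213782 = 163892*(1/213782) = 81946/106891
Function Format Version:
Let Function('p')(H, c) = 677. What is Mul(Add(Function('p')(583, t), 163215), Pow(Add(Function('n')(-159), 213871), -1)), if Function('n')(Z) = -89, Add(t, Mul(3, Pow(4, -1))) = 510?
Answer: Rational(81946, 106891) ≈ 0.76663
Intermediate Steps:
t = Rational(2037, 4) (t = Add(Rational(-3, 4), 510) = Rational(2037, 4) ≈ 509.25)
Mul(Add(Function('p')(583, t), 163215), Pow(Add(Function('n')(-159), 213871), -1)) = Mul(Add(677, 163215), Pow(Add(-89, 213871), -1)) = Mul(163892, Pow(213782, -1)) = Mul(163892, Rational(1, 213782)) = Rational(81946, 106891)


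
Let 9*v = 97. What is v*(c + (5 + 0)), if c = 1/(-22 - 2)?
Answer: 11543/216 ≈ 53.440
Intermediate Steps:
v = 97/9 (v = (⅑)*97 = 97/9 ≈ 10.778)
c = -1/24 (c = 1/(-24) = -1/24 ≈ -0.041667)
v*(c + (5 + 0)) = 97*(-1/24 + (5 + 0))/9 = 97*(-1/24 + 5)/9 = (97/9)*(119/24) = 11543/216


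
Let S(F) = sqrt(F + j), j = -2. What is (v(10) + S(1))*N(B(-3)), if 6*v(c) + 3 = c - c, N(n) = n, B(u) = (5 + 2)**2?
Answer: -49/2 + 49*I ≈ -24.5 + 49.0*I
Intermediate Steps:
B(u) = 49 (B(u) = 7**2 = 49)
v(c) = -1/2 (v(c) = -1/2 + (c - c)/6 = -1/2 + (1/6)*0 = -1/2 + 0 = -1/2)
S(F) = sqrt(-2 + F) (S(F) = sqrt(F - 2) = sqrt(-2 + F))
(v(10) + S(1))*N(B(-3)) = (-1/2 + sqrt(-2 + 1))*49 = (-1/2 + sqrt(-1))*49 = (-1/2 + I)*49 = -49/2 + 49*I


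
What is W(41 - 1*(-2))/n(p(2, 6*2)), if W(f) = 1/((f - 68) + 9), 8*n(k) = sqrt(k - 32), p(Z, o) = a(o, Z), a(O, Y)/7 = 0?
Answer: I*sqrt(2)/16 ≈ 0.088388*I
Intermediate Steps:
a(O, Y) = 0 (a(O, Y) = 7*0 = 0)
p(Z, o) = 0
n(k) = sqrt(-32 + k)/8 (n(k) = sqrt(k - 32)/8 = sqrt(-32 + k)/8)
W(f) = 1/(-59 + f) (W(f) = 1/((-68 + f) + 9) = 1/(-59 + f))
W(41 - 1*(-2))/n(p(2, 6*2)) = 1/((-59 + (41 - 1*(-2)))*((sqrt(-32 + 0)/8))) = 1/((-59 + (41 + 2))*((sqrt(-32)/8))) = 1/((-59 + 43)*(((4*I*sqrt(2))/8))) = 1/((-16)*((I*sqrt(2)/2))) = -(-1)*I*sqrt(2)/16 = I*sqrt(2)/16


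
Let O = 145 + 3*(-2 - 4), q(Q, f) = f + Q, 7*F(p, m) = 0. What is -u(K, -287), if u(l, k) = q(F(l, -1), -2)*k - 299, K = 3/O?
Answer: -275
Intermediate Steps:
F(p, m) = 0 (F(p, m) = (1/7)*0 = 0)
q(Q, f) = Q + f
O = 127 (O = 145 + 3*(-6) = 145 - 18 = 127)
K = 3/127 ≈ 0.023622
u(l, k) = -299 - 2*k (u(l, k) = (0 - 2)*k - 299 = -2*k - 299 = -299 - 2*k)
-u(K, -287) = -(-299 - 2*(-287)) = -(-299 + 574) = -1*275 = -275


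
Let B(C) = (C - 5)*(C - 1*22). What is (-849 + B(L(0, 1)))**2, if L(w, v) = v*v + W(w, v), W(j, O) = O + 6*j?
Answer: 622521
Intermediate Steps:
L(w, v) = v + v**2 + 6*w (L(w, v) = v*v + (v + 6*w) = v**2 + (v + 6*w) = v + v**2 + 6*w)
B(C) = (-22 + C)*(-5 + C) (B(C) = (-5 + C)*(C - 22) = (-5 + C)*(-22 + C) = (-22 + C)*(-5 + C))
(-849 + B(L(0, 1)))**2 = (-849 + (110 + (1 + 1**2 + 6*0)**2 - 27*(1 + 1**2 + 6*0)))**2 = (-849 + (110 + (1 + 1 + 0)**2 - 27*(1 + 1 + 0)))**2 = (-849 + (110 + 2**2 - 27*2))**2 = (-849 + (110 + 4 - 54))**2 = (-849 + 60)**2 = (-789)**2 = 622521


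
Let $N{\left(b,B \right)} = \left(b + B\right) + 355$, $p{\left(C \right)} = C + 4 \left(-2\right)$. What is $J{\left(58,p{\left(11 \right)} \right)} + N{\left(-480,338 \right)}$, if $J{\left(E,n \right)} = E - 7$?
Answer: $264$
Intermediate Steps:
$p{\left(C \right)} = -8 + C$ ($p{\left(C \right)} = C - 8 = -8 + C$)
$N{\left(b,B \right)} = 355 + B + b$ ($N{\left(b,B \right)} = \left(B + b\right) + 355 = 355 + B + b$)
$J{\left(E,n \right)} = -7 + E$
$J{\left(58,p{\left(11 \right)} \right)} + N{\left(-480,338 \right)} = \left(-7 + 58\right) + \left(355 + 338 - 480\right) = 51 + 213 = 264$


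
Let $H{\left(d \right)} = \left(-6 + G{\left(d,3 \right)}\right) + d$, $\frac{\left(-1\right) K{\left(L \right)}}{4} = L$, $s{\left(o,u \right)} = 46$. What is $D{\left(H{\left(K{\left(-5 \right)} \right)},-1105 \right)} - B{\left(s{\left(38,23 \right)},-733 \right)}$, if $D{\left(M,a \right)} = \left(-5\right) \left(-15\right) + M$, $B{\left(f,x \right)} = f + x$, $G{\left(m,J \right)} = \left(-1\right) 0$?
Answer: $776$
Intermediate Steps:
$G{\left(m,J \right)} = 0$
$K{\left(L \right)} = - 4 L$
$H{\left(d \right)} = -6 + d$ ($H{\left(d \right)} = \left(-6 + 0\right) + d = -6 + d$)
$D{\left(M,a \right)} = 75 + M$
$D{\left(H{\left(K{\left(-5 \right)} \right)},-1105 \right)} - B{\left(s{\left(38,23 \right)},-733 \right)} = \left(75 - -14\right) - \left(46 - 733\right) = \left(75 + \left(-6 + 20\right)\right) - -687 = \left(75 + 14\right) + 687 = 89 + 687 = 776$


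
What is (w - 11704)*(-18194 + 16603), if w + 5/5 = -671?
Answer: 19690216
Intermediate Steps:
w = -672 (w = -1 - 671 = -672)
(w - 11704)*(-18194 + 16603) = (-672 - 11704)*(-18194 + 16603) = -12376*(-1591) = 19690216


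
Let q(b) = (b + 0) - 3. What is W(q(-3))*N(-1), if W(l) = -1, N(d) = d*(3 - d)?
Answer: 4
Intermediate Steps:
q(b) = -3 + b (q(b) = b - 3 = -3 + b)
W(q(-3))*N(-1) = -(-1)*(3 - 1*(-1)) = -(-1)*(3 + 1) = -(-1)*4 = -1*(-4) = 4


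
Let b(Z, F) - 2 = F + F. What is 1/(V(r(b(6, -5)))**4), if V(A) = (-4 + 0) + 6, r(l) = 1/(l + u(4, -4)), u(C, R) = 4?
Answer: 1/16 ≈ 0.062500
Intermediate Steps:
b(Z, F) = 2 + 2*F (b(Z, F) = 2 + (F + F) = 2 + 2*F)
r(l) = 1/(4 + l) (r(l) = 1/(l + 4) = 1/(4 + l))
V(A) = 2 (V(A) = -4 + 6 = 2)
1/(V(r(b(6, -5)))**4) = 1/(2**4) = 1/16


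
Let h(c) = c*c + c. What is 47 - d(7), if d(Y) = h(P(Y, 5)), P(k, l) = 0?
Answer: 47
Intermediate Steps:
h(c) = c + c² (h(c) = c² + c = c + c²)
d(Y) = 0 (d(Y) = 0*(1 + 0) = 0*1 = 0)
47 - d(7) = 47 - 1*0 = 47 + 0 = 47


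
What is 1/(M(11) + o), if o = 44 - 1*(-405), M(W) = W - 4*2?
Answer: 1/452 ≈ 0.0022124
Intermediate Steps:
M(W) = -8 + W (M(W) = W - 8 = -8 + W)
o = 449 (o = 44 + 405 = 449)
1/(M(11) + o) = 1/((-8 + 11) + 449) = 1/(3 + 449) = 1/452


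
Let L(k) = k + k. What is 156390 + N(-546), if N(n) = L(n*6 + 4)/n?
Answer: 42697742/273 ≈ 1.5640e+5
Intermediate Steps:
L(k) = 2*k
N(n) = (8 + 12*n)/n (N(n) = (2*(n*6 + 4))/n = (2*(6*n + 4))/n = (2*(4 + 6*n))/n = (8 + 12*n)/n)
156390 + N(-546) = 156390 + (12 + 8/(-546)) = 156390 + (12 + 8*(-1/546)) = 156390 + (12 - 4/273) = 156390 + 3272/273 = 42697742/273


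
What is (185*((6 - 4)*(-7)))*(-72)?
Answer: 186480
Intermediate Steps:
(185*((6 - 4)*(-7)))*(-72) = (185*(2*(-7)))*(-72) = (185*(-14))*(-72) = -2590*(-72) = 186480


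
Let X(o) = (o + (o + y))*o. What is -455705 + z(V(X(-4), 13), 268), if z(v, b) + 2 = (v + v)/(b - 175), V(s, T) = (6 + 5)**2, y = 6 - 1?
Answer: -42380509/93 ≈ -4.5570e+5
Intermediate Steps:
y = 5
X(o) = o*(5 + 2*o) (X(o) = (o + (o + 5))*o = (o + (5 + o))*o = (5 + 2*o)*o = o*(5 + 2*o))
V(s, T) = 121 (V(s, T) = 11**2 = 121)
z(v, b) = -2 + 2*v/(-175 + b) (z(v, b) = -2 + (v + v)/(b - 175) = -2 + (2*v)/(-175 + b) = -2 + 2*v/(-175 + b))
-455705 + z(V(X(-4), 13), 268) = -455705 + 2*(175 + 121 - 1*268)/(-175 + 268) = -455705 + 2*(175 + 121 - 268)/93 = -455705 + 2*(1/93)*28 = -455705 + 56/93 = -42380509/93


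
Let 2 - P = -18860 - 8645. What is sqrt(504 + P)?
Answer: sqrt(28011) ≈ 167.36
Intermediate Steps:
P = 27507 (P = 2 - (-18860 - 8645) = 2 - 1*(-27505) = 2 + 27505 = 27507)
sqrt(504 + P) = sqrt(504 + 27507) = sqrt(28011)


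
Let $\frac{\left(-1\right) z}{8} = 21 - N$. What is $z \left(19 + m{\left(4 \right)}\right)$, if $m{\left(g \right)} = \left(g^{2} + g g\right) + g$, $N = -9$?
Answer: $-13200$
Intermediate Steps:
$z = -240$ ($z = - 8 \left(21 - -9\right) = - 8 \left(21 + 9\right) = \left(-8\right) 30 = -240$)
$m{\left(g \right)} = g + 2 g^{2}$ ($m{\left(g \right)} = \left(g^{2} + g^{2}\right) + g = 2 g^{2} + g = g + 2 g^{2}$)
$z \left(19 + m{\left(4 \right)}\right) = - 240 \left(19 + 4 \left(1 + 2 \cdot 4\right)\right) = - 240 \left(19 + 4 \left(1 + 8\right)\right) = - 240 \left(19 + 4 \cdot 9\right) = - 240 \left(19 + 36\right) = \left(-240\right) 55 = -13200$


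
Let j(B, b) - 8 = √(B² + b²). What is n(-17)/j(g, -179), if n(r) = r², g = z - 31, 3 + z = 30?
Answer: -2312/31993 + 289*√32057/31993 ≈ 1.5451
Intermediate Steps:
z = 27 (z = -3 + 30 = 27)
g = -4 (g = 27 - 31 = -4)
j(B, b) = 8 + √(B² + b²)
n(-17)/j(g, -179) = (-17)²/(8 + √((-4)² + (-179)²)) = 289/(8 + √(16 + 32041)) = 289/(8 + √32057)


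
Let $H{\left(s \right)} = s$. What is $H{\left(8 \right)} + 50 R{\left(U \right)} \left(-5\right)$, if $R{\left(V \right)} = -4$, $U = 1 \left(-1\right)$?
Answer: $1008$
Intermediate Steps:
$U = -1$
$H{\left(8 \right)} + 50 R{\left(U \right)} \left(-5\right) = 8 + 50 \left(\left(-4\right) \left(-5\right)\right) = 8 + 50 \cdot 20 = 8 + 1000 = 1008$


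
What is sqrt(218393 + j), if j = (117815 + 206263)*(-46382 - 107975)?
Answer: I*sqrt(50023489453) ≈ 2.2366e+5*I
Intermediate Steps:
j = -50023707846 (j = 324078*(-154357) = -50023707846)
sqrt(218393 + j) = sqrt(218393 - 50023707846) = sqrt(-50023489453) = I*sqrt(50023489453)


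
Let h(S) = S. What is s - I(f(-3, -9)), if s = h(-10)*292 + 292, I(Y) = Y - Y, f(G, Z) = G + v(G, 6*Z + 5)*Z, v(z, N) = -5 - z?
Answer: -2628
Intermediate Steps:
f(G, Z) = G + Z*(-5 - G) (f(G, Z) = G + (-5 - G)*Z = G + Z*(-5 - G))
I(Y) = 0
s = -2628 (s = -10*292 + 292 = -2920 + 292 = -2628)
s - I(f(-3, -9)) = -2628 - 1*0 = -2628 + 0 = -2628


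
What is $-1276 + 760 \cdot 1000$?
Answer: $758724$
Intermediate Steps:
$-1276 + 760 \cdot 1000 = -1276 + 760000 = 758724$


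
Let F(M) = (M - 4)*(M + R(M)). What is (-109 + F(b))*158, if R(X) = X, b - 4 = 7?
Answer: 7110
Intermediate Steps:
b = 11 (b = 4 + 7 = 11)
F(M) = 2*M*(-4 + M) (F(M) = (M - 4)*(M + M) = (-4 + M)*(2*M) = 2*M*(-4 + M))
(-109 + F(b))*158 = (-109 + 2*11*(-4 + 11))*158 = (-109 + 2*11*7)*158 = (-109 + 154)*158 = 45*158 = 7110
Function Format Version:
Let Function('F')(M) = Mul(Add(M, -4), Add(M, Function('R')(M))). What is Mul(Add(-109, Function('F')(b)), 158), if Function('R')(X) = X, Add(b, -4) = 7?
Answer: 7110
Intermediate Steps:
b = 11 (b = Add(4, 7) = 11)
Function('F')(M) = Mul(2, M, Add(-4, M)) (Function('F')(M) = Mul(Add(M, -4), Add(M, M)) = Mul(Add(-4, M), Mul(2, M)) = Mul(2, M, Add(-4, M)))
Mul(Add(-109, Function('F')(b)), 158) = Mul(Add(-109, Mul(2, 11, Add(-4, 11))), 158) = Mul(Add(-109, Mul(2, 11, 7)), 158) = Mul(Add(-109, 154), 158) = Mul(45, 158) = 7110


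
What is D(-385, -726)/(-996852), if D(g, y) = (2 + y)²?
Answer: -131044/249213 ≈ -0.52583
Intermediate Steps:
D(-385, -726)/(-996852) = (2 - 726)²/(-996852) = (-724)²*(-1/996852) = 524176*(-1/996852) = -131044/249213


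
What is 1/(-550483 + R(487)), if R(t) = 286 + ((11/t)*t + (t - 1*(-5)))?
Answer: -1/549694 ≈ -1.8192e-6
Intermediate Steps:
R(t) = 302 + t (R(t) = 286 + (11 + (t + 5)) = 286 + (11 + (5 + t)) = 286 + (16 + t) = 302 + t)
1/(-550483 + R(487)) = 1/(-550483 + (302 + 487)) = 1/(-550483 + 789) = 1/(-549694) = -1/549694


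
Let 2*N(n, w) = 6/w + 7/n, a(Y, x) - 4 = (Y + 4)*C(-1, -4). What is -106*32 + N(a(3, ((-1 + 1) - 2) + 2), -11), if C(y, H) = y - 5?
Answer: -2836017/836 ≈ -3392.4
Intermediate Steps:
C(y, H) = -5 + y
a(Y, x) = -20 - 6*Y (a(Y, x) = 4 + (Y + 4)*(-5 - 1) = 4 + (4 + Y)*(-6) = 4 + (-24 - 6*Y) = -20 - 6*Y)
N(n, w) = 3/w + 7/(2*n) (N(n, w) = (6/w + 7/n)/2 = 3/w + 7/(2*n))
-106*32 + N(a(3, ((-1 + 1) - 2) + 2), -11) = -106*32 + (3/(-11) + 7/(2*(-20 - 6*3))) = -3392 + (3*(-1/11) + 7/(2*(-20 - 18))) = -3392 + (-3/11 + (7/2)/(-38)) = -3392 + (-3/11 + (7/2)*(-1/38)) = -3392 + (-3/11 - 7/76) = -3392 - 305/836 = -2836017/836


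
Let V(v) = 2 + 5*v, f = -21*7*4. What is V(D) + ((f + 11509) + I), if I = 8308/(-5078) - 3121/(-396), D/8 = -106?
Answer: 6725661487/1005444 ≈ 6689.2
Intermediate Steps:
D = -848 (D = 8*(-106) = -848)
f = -588 (f = -147*4 = -588)
I = 6279235/1005444 (I = 8308*(-1/5078) - 3121*(-1/396) = -4154/2539 + 3121/396 = 6279235/1005444 ≈ 6.2452)
V(D) + ((f + 11509) + I) = (2 + 5*(-848)) + ((-588 + 11509) + 6279235/1005444) = (2 - 4240) + (10921 + 6279235/1005444) = -4238 + 10986733159/1005444 = 6725661487/1005444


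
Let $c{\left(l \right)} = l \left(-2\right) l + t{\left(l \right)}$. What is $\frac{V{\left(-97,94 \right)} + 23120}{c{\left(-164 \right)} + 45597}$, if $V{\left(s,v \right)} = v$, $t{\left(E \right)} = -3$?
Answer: $- \frac{11607}{4099} \approx -2.8317$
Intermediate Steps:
$c{\left(l \right)} = -3 - 2 l^{2}$ ($c{\left(l \right)} = l \left(-2\right) l - 3 = - 2 l l - 3 = - 2 l^{2} - 3 = -3 - 2 l^{2}$)
$\frac{V{\left(-97,94 \right)} + 23120}{c{\left(-164 \right)} + 45597} = \frac{94 + 23120}{\left(-3 - 2 \left(-164\right)^{2}\right) + 45597} = \frac{23214}{\left(-3 - 53792\right) + 45597} = \frac{23214}{-53795 + 45597} = \frac{23214}{-8198} = 23214 \left(- \frac{1}{8198}\right) = - \frac{11607}{4099}$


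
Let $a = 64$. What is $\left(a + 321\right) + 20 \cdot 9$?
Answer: $565$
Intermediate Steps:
$\left(a + 321\right) + 20 \cdot 9 = \left(64 + 321\right) + 20 \cdot 9 = 385 + 180 = 565$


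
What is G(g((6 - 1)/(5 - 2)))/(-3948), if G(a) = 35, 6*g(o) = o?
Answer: -5/564 ≈ -0.0088653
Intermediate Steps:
g(o) = o/6
G(g((6 - 1)/(5 - 2)))/(-3948) = 35/(-3948) = 35*(-1/3948) = -5/564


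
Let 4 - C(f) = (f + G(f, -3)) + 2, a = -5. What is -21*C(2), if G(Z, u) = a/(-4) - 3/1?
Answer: -147/4 ≈ -36.750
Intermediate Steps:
G(Z, u) = -7/4 (G(Z, u) = -5/(-4) - 3/1 = -5*(-¼) - 3*1 = 5/4 - 3 = -7/4)
C(f) = 15/4 - f (C(f) = 4 - ((f - 7/4) + 2) = 4 - ((-7/4 + f) + 2) = 4 - (¼ + f) = 4 + (-¼ - f) = 15/4 - f)
-21*C(2) = -21*(15/4 - 1*2) = -21*(15/4 - 2) = -21*7/4 = -147/4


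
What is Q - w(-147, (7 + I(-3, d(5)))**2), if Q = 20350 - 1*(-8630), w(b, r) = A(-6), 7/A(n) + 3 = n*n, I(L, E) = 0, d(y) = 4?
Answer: 956333/33 ≈ 28980.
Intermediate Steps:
A(n) = 7/(-3 + n**2) (A(n) = 7/(-3 + n*n) = 7/(-3 + n**2))
w(b, r) = 7/33 (w(b, r) = 7/(-3 + (-6)**2) = 7/(-3 + 36) = 7/33)
Q = 28980 (Q = 20350 + 8630 = 28980)
Q - w(-147, (7 + I(-3, d(5)))**2) = 28980 - 1*7/33 = 28980 - 7/33 = 956333/33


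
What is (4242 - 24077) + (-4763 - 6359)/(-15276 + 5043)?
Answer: -202960433/10233 ≈ -19834.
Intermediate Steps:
(4242 - 24077) + (-4763 - 6359)/(-15276 + 5043) = -19835 - 11122/(-10233) = -19835 - 11122*(-1/10233) = -19835 + 11122/10233 = -202960433/10233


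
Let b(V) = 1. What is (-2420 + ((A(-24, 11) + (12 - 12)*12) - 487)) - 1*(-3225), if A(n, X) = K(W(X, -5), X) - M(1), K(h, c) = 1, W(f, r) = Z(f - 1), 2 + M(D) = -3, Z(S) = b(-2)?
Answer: 324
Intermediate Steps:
Z(S) = 1
M(D) = -5 (M(D) = -2 - 3 = -5)
W(f, r) = 1
A(n, X) = 6 (A(n, X) = 1 - 1*(-5) = 1 + 5 = 6)
(-2420 + ((A(-24, 11) + (12 - 12)*12) - 487)) - 1*(-3225) = (-2420 + ((6 + (12 - 12)*12) - 487)) - 1*(-3225) = (-2420 + ((6 + 0*12) - 487)) + 3225 = (-2420 + ((6 + 0) - 487)) + 3225 = (-2420 + (6 - 487)) + 3225 = (-2420 - 481) + 3225 = -2901 + 3225 = 324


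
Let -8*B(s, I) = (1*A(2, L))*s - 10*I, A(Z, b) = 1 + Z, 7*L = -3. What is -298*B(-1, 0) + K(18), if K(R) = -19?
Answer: -523/4 ≈ -130.75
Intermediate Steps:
L = -3/7 (L = (⅐)*(-3) = -3/7 ≈ -0.42857)
B(s, I) = -3*s/8 + 5*I/4 (B(s, I) = -((1*(1 + 2))*s - 10*I)/8 = -((1*3)*s - 10*I)/8 = -(3*s - 10*I)/8 = -(-10*I + 3*s)/8 = -3*s/8 + 5*I/4)
-298*B(-1, 0) + K(18) = -298*(-3/8*(-1) + (5/4)*0) - 19 = -298*(3/8 + 0) - 19 = -298*3/8 - 19 = -447/4 - 19 = -523/4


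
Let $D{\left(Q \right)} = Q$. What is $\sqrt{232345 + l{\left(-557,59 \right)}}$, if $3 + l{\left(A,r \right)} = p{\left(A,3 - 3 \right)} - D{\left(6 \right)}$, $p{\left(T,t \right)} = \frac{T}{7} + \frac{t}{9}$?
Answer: $\frac{\sqrt{11380565}}{7} \approx 481.93$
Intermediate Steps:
$p{\left(T,t \right)} = \frac{T}{7} + \frac{t}{9}$ ($p{\left(T,t \right)} = T \frac{1}{7} + t \frac{1}{9} = \frac{T}{7} + \frac{t}{9}$)
$l{\left(A,r \right)} = -9 + \frac{A}{7}$ ($l{\left(A,r \right)} = -3 - \left(6 - \frac{A}{7} - \frac{3 - 3}{9}\right) = -3 + \left(\left(\frac{A}{7} + \frac{1}{9} \cdot 0\right) - 6\right) = -3 + \left(\left(\frac{A}{7} + 0\right) - 6\right) = -3 + \left(\frac{A}{7} - 6\right) = -3 + \left(-6 + \frac{A}{7}\right) = -9 + \frac{A}{7}$)
$\sqrt{232345 + l{\left(-557,59 \right)}} = \sqrt{232345 + \left(-9 + \frac{1}{7} \left(-557\right)\right)} = \sqrt{232345 - \frac{620}{7}} = \sqrt{\frac{1625795}{7}} = \frac{\sqrt{11380565}}{7}$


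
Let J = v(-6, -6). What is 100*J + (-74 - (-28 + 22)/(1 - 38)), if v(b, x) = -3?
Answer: -13844/37 ≈ -374.16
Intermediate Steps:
J = -3
100*J + (-74 - (-28 + 22)/(1 - 38)) = 100*(-3) + (-74 - (-28 + 22)/(1 - 38)) = -300 + (-74 - (-6)/(-37)) = -300 + (-74 - (-6)*(-1)/37) = -300 + (-74 - 1*6/37) = -300 + (-74 - 6/37) = -300 - 2744/37 = -13844/37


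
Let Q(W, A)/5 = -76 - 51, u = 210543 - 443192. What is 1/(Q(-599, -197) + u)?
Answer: -1/233284 ≈ -4.2866e-6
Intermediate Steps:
u = -232649
Q(W, A) = -635 (Q(W, A) = 5*(-76 - 51) = 5*(-127) = -635)
1/(Q(-599, -197) + u) = 1/(-635 - 232649) = 1/(-233284) = -1/233284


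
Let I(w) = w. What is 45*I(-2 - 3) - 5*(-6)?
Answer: -195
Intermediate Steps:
45*I(-2 - 3) - 5*(-6) = 45*(-2 - 3) - 5*(-6) = 45*(-5) + 30 = -225 + 30 = -195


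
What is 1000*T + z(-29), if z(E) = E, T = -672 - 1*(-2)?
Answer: -670029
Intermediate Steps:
T = -670 (T = -672 + 2 = -670)
1000*T + z(-29) = 1000*(-670) - 29 = -670000 - 29 = -670029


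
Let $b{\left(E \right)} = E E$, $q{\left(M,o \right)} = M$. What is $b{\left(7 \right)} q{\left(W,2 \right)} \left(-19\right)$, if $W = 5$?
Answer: $-4655$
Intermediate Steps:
$b{\left(E \right)} = E^{2}$
$b{\left(7 \right)} q{\left(W,2 \right)} \left(-19\right) = 7^{2} \cdot 5 \left(-19\right) = 49 \cdot 5 \left(-19\right) = 245 \left(-19\right) = -4655$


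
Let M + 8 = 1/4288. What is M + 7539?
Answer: 32292929/4288 ≈ 7531.0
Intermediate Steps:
M = -34303/4288 (M = -8 + 1/4288 = -34303/4288 ≈ -7.9998)
M + 7539 = -34303/4288 + 7539 = 32292929/4288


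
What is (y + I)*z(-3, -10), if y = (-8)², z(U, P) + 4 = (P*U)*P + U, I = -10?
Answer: -16578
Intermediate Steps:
z(U, P) = -4 + U + U*P² (z(U, P) = -4 + ((P*U)*P + U) = -4 + (U*P² + U) = -4 + (U + U*P²) = -4 + U + U*P²)
y = 64
(y + I)*z(-3, -10) = (64 - 10)*(-4 - 3 - 3*(-10)²) = 54*(-4 - 3 - 3*100) = 54*(-4 - 3 - 300) = 54*(-307) = -16578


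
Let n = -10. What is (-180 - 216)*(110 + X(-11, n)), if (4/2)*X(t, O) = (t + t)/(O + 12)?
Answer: -41382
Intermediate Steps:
X(t, O) = t/(12 + O) (X(t, O) = ((t + t)/(O + 12))/2 = ((2*t)/(12 + O))/2 = (2*t/(12 + O))/2 = t/(12 + O))
(-180 - 216)*(110 + X(-11, n)) = (-180 - 216)*(110 - 11/(12 - 10)) = -396*(110 - 11/2) = -396*209/2 = -41382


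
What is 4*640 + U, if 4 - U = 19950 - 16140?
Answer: -1246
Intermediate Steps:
U = -3806 (U = 4 - (19950 - 16140) = 4 - 1*3810 = 4 - 3810 = -3806)
4*640 + U = 4*640 - 3806 = 2560 - 3806 = -1246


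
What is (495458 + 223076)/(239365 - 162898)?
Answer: 718534/76467 ≈ 9.3967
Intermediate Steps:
(495458 + 223076)/(239365 - 162898) = 718534/76467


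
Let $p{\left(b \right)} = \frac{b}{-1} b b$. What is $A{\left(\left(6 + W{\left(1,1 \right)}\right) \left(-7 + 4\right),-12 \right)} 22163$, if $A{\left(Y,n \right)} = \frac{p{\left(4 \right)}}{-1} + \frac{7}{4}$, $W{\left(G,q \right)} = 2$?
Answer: $\frac{5828869}{4} \approx 1.4572 \cdot 10^{6}$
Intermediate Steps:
$p{\left(b \right)} = - b^{3}$ ($p{\left(b \right)} = b \left(-1\right) b b = - b b b = - b^{2} b = - b^{3}$)
$A{\left(Y,n \right)} = \frac{263}{4}$ ($A{\left(Y,n \right)} = \frac{\left(-1\right) 4^{3}}{-1} + \frac{7}{4} = \left(-1\right) 64 \left(-1\right) + 7 \cdot \frac{1}{4} = \left(-64\right) \left(-1\right) + \frac{7}{4} = 64 + \frac{7}{4} = \frac{263}{4}$)
$A{\left(\left(6 + W{\left(1,1 \right)}\right) \left(-7 + 4\right),-12 \right)} 22163 = \frac{263}{4} \cdot 22163 = \frac{5828869}{4}$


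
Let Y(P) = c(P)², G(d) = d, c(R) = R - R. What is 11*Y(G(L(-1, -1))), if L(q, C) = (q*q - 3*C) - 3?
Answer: 0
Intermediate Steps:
L(q, C) = -3 + q² - 3*C (L(q, C) = (q² - 3*C) - 3 = -3 + q² - 3*C)
c(R) = 0
Y(P) = 0 (Y(P) = 0² = 0)
11*Y(G(L(-1, -1))) = 11*0 = 0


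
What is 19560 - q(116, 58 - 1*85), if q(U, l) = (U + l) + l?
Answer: 19498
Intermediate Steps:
q(U, l) = U + 2*l
19560 - q(116, 58 - 1*85) = 19560 - (116 + 2*(58 - 1*85)) = 19560 - (116 + 2*(58 - 85)) = 19560 - (116 + 2*(-27)) = 19560 - (116 - 54) = 19560 - 1*62 = 19560 - 62 = 19498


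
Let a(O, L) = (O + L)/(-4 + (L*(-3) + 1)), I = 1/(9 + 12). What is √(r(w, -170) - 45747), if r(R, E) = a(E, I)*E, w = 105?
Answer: 2*I*√14957382/33 ≈ 234.39*I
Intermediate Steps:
I = 1/21 ≈ 0.047619
a(O, L) = (L + O)/(-3 - 3*L) (a(O, L) = (L + O)/(-4 + (-3*L + 1)) = (L + O)/(-4 + (1 - 3*L)) = (L + O)/(-3 - 3*L))
r(R, E) = E*(-1/66 - 7*E/22) (r(R, E) = ((-1*1/21 - E)/(3*(1 + 1/21)))*E = ((-1/21 - E)/(3*(22/21)))*E = ((⅓)*(21/22)*(-1/21 - E))*E = (-1/66 - 7*E/22)*E = E*(-1/66 - 7*E/22))
√(r(w, -170) - 45747) = √(-1/66*(-170)*(1 + 21*(-170)) - 45747) = √(-1/66*(-170)*(1 - 3570) - 45747) = √(-1/66*(-170)*(-3569) - 45747) = √(-303365/33 - 45747) = √(-1813016/33) = 2*I*√14957382/33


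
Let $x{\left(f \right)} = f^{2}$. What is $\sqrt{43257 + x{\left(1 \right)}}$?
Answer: $\sqrt{43258} \approx 207.99$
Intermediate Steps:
$\sqrt{43257 + x{\left(1 \right)}} = \sqrt{43257 + 1^{2}} = \sqrt{43257 + 1} = \sqrt{43258}$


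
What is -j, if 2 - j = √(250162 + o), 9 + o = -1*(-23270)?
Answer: -2 + √273423 ≈ 520.90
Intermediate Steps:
o = 23261 (o = -9 - 1*(-23270) = -9 + 23270 = 23261)
j = 2 - √273423 (j = 2 - √(250162 + 23261) = 2 - √273423 ≈ -520.90)
-j = -(2 - √273423) = -2 + √273423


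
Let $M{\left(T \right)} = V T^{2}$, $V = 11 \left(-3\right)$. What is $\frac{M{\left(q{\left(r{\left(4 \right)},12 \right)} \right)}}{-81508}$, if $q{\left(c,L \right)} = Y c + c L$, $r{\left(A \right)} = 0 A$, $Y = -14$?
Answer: $0$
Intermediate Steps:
$V = -33$
$r{\left(A \right)} = 0$
$q{\left(c,L \right)} = - 14 c + L c$ ($q{\left(c,L \right)} = - 14 c + c L = - 14 c + L c$)
$M{\left(T \right)} = - 33 T^{2}$
$\frac{M{\left(q{\left(r{\left(4 \right)},12 \right)} \right)}}{-81508} = \frac{\left(-33\right) \left(0 \left(-14 + 12\right)\right)^{2}}{-81508} = - 33 \left(0 \left(-2\right)\right)^{2} \left(- \frac{1}{81508}\right) = - 33 \cdot 0^{2} \left(- \frac{1}{81508}\right) = \left(-33\right) 0 \left(- \frac{1}{81508}\right) = 0 \left(- \frac{1}{81508}\right) = 0$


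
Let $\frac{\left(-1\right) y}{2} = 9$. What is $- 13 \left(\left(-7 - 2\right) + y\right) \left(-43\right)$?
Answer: $-15093$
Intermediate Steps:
$y = -18$ ($y = \left(-2\right) 9 = -18$)
$- 13 \left(\left(-7 - 2\right) + y\right) \left(-43\right) = - 13 \left(\left(-7 - 2\right) - 18\right) \left(-43\right) = - 13 \left(-9 - 18\right) \left(-43\right) = \left(-13\right) \left(-27\right) \left(-43\right) = 351 \left(-43\right) = -15093$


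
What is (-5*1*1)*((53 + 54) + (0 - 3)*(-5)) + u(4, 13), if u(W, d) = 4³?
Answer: -546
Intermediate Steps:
u(W, d) = 64
(-5*1*1)*((53 + 54) + (0 - 3)*(-5)) + u(4, 13) = (-5*1*1)*((53 + 54) + (0 - 3)*(-5)) + 64 = (-5*1)*(107 - 3*(-5)) + 64 = -5*(107 + 15) + 64 = -5*122 + 64 = -610 + 64 = -546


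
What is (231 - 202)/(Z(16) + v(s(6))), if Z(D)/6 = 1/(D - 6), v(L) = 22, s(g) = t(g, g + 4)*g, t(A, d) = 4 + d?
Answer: 145/113 ≈ 1.2832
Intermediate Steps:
s(g) = g*(8 + g) (s(g) = (4 + (g + 4))*g = (4 + (4 + g))*g = (8 + g)*g = g*(8 + g))
Z(D) = 6/(-6 + D) (Z(D) = 6/(D - 6) = 6/(-6 + D))
(231 - 202)/(Z(16) + v(s(6))) = (231 - 202)/(6/(-6 + 16) + 22) = 29/(6/10 + 22) = 29/(6*(1/10) + 22) = 29/(3/5 + 22) = 29/(113/5) = 29*(5/113) = 145/113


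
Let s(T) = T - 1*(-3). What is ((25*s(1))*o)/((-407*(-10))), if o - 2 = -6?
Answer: -40/407 ≈ -0.098280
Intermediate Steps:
o = -4 (o = 2 - 6 = -4)
s(T) = 3 + T (s(T) = T + 3 = 3 + T)
((25*s(1))*o)/((-407*(-10))) = ((25*(3 + 1))*(-4))/((-407*(-10))) = ((25*4)*(-4))/4070 = (100*(-4))*(1/4070) = -400*1/4070 = -40/407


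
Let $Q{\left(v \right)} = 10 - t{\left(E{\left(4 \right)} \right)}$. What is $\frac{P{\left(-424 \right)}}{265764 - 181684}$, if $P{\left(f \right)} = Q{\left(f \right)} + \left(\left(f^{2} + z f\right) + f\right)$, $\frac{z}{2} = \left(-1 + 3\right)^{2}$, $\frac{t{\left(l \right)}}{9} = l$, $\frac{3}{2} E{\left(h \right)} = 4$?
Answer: $\frac{87973}{42040} \approx 2.0926$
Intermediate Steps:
$E{\left(h \right)} = \frac{8}{3}$ ($E{\left(h \right)} = \frac{2}{3} \cdot 4 = \frac{8}{3}$)
$t{\left(l \right)} = 9 l$
$z = 8$ ($z = 2 \left(-1 + 3\right)^{2} = 2 \cdot 2^{2} = 2 \cdot 4 = 8$)
$Q{\left(v \right)} = -14$ ($Q{\left(v \right)} = 10 - 9 \cdot \frac{8}{3} = 10 - 24 = -14$)
$P{\left(f \right)} = -14 + f^{2} + 9 f$ ($P{\left(f \right)} = -14 + \left(\left(f^{2} + 8 f\right) + f\right) = -14 + \left(f^{2} + 9 f\right) = -14 + f^{2} + 9 f$)
$\frac{P{\left(-424 \right)}}{265764 - 181684} = \frac{-14 + \left(-424\right)^{2} + 9 \left(-424\right)}{265764 - 181684} = \frac{-14 + 179776 - 3816}{84080} = 175946 \cdot \frac{1}{84080} = \frac{87973}{42040}$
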